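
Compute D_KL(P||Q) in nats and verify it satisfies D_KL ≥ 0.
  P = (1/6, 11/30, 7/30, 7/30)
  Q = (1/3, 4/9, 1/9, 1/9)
0.1602 nats

KL divergence satisfies the Gibbs inequality: D_KL(P||Q) ≥ 0 for all distributions P, Q.

D_KL(P||Q) = Σ p(x) log(p(x)/q(x))
Term by term:
  x=0: 1/6 × log_e[(1/6)/(1/3)] = -0.1155
  x=1: 11/30 × log_e[(11/30)/(4/9)] = -0.0705
  x=2: 7/30 × log_e[(7/30)/(1/9)] = 0.1731
  x=3: 7/30 × log_e[(7/30)/(1/9)] = 0.1731
D_KL(P||Q) = 0.1602 nats

D_KL(P||Q) = 0.1602 ≥ 0 ✓

This non-negativity is a fundamental property: relative entropy cannot be negative because it measures how different Q is from P.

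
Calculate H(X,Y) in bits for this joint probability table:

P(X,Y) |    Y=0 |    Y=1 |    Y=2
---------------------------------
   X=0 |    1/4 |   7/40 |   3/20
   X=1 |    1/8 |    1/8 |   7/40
2.5406 bits

Joint entropy is H(X,Y) = -Σ_{x,y} p(x,y) log p(x,y).

Summing over all non-zero entries:
H(X,Y) = -[1/4·log_2(1/4) + 7/40·log_2(7/40) + 3/20·log_2(3/20) + 1/8·log_2(1/8) + 1/8·log_2(1/8) + 7/40·log_2(7/40)]
H(X,Y) = 2.5406 bits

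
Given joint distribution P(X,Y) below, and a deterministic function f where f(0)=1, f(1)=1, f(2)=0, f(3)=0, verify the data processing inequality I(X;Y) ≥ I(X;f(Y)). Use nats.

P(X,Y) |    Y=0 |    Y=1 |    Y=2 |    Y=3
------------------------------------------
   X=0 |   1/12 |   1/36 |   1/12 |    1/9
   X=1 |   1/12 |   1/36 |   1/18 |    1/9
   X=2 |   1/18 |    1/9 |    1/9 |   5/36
I(X;Y) = 0.0379, I(X;f(Y)) = 0.0006, inequality holds: 0.0379 ≥ 0.0006

Data Processing Inequality: For any Markov chain X → Y → Z, we have I(X;Y) ≥ I(X;Z).

Here Z = f(Y) is a deterministic function of Y, forming X → Y → Z.

Original I(X;Y) = 0.0379 nats

After applying f:
P(X,Z) where Z=f(Y):
- P(X,Z=0) = P(X,Y=2) + P(X,Y=3)
- P(X,Z=1) = P(X,Y=0) + P(X,Y=1)

I(X;Z) = I(X;f(Y)) = 0.0006 nats

Verification: 0.0379 ≥ 0.0006 ✓

Information cannot be created by processing; the function f can only lose information about X.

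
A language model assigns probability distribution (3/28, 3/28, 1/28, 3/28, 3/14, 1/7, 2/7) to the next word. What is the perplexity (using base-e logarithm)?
6.0676

Perplexity is e^H (or exp(H) for natural log).

First, H = -Σ p log p = 1.8030 nats
Perplexity = e^1.8030 = 6.0676

Interpretation: The model's uncertainty is equivalent to choosing uniformly among 6.1 options.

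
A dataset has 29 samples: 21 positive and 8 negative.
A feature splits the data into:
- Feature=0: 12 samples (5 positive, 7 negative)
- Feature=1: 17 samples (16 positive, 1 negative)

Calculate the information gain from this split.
0.2551 bits

Information Gain = H(Y) - H(Y|Feature)

Before split:
P(positive) = 21/29 = 0.7241
H(Y) = 0.8498 bits

After split:
Feature=0: H = 0.9799 bits (weight = 12/29)
Feature=1: H = 0.3228 bits (weight = 17/29)
H(Y|Feature) = (12/29)×0.9799 + (17/29)×0.3228 = 0.5947 bits

Information Gain = 0.8498 - 0.5947 = 0.2551 bits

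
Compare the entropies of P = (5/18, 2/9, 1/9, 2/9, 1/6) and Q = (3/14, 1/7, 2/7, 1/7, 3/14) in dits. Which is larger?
Q

Computing entropies in dits:
H(P) = 0.6806
H(Q) = 0.6836

Distribution Q has higher entropy.

Intuition: The distribution closer to uniform (more spread out) has higher entropy.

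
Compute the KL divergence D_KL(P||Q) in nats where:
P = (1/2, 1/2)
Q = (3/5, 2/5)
0.0204 nats

KL divergence: D_KL(P||Q) = Σ p(x) log(p(x)/q(x))

Computing term by term:
  x=0: 1/2 × log_e[(1/2)/(3/5)] = 1/2 × -0.1823 = -0.0912
  x=1: 1/2 × log_e[(1/2)/(2/5)] = 1/2 × 0.2231 = 0.1116

D_KL(P||Q) = 0.0204 nats

Note: KL divergence is always non-negative and equals 0 iff P = Q.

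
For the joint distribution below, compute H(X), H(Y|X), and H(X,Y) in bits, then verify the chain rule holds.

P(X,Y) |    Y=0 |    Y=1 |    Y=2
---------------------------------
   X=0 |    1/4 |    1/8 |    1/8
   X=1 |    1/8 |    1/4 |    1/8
H(X,Y) = 2.5000, H(X) = 1.0000, H(Y|X) = 1.5000 (all in bits)

Chain rule: H(X,Y) = H(X) + H(Y|X)

Left side — joint entropy directly:
H(X,Y) = -Σ p(x,y) log p(x,y) = 2.5000 bits

Right side — compute H(Y|X) from the conditional distributions:
P(X) = (1/2, 1/2), so H(X) = 1.0000 bits
H(Y|X) = Σ_x P(X=x) · H(Y|X=x):
  P(Y|X=0) = (1/2, 1/4, 1/4), H(Y|X=0) = 1.5000, weight P(X=0) = 1/2
  P(Y|X=1) = (1/4, 1/2, 1/4), H(Y|X=1) = 1.5000, weight P(X=1) = 1/2
H(Y|X) = 1.5000 bits

H(X) + H(Y|X) = 1.0000 + 1.5000 = 2.5000 bits

Both sides equal 2.5000 bits. ✓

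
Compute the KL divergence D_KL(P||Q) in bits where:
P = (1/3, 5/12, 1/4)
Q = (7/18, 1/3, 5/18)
0.0220 bits

KL divergence: D_KL(P||Q) = Σ p(x) log(p(x)/q(x))

Computing term by term:
  x=0: 1/3 × log_2[(1/3)/(7/18)] = 1/3 × -0.2224 = -0.0741
  x=1: 5/12 × log_2[(5/12)/(1/3)] = 5/12 × 0.3219 = 0.1341
  x=2: 1/4 × log_2[(1/4)/(5/18)] = 1/4 × -0.1520 = -0.0380

D_KL(P||Q) = 0.0220 bits

Note: KL divergence is always non-negative and equals 0 iff P = Q.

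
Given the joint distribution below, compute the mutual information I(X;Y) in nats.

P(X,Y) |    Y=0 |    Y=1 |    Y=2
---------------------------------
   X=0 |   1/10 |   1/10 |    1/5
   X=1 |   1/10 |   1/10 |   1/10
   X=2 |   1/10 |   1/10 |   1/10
0.0138 nats

Mutual information: I(X;Y) = H(X) + H(Y) - H(X,Y)

Marginals:
P(X) = (2/5, 3/10, 3/10), H(X) = 1.0889 nats
P(Y) = (3/10, 3/10, 2/5), H(Y) = 1.0889 nats

Joint entropy: H(X,Y) = 2.1640 nats

I(X;Y) = 1.0889 + 1.0889 - 2.1640 = 0.0138 nats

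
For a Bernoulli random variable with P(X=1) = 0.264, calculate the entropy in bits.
0.8327 bits

The binary entropy function is:
H(p) = -p log(p) - (1-p) log(1-p)

H(0.264) = -0.264 × log_2(0.264) - 0.736 × log_2(0.736)
H(0.264) = 0.8327 bits

Note: Binary entropy is maximized at p=0.5 (H=1 bit) and minimized at p=0 or p=1 (H=0).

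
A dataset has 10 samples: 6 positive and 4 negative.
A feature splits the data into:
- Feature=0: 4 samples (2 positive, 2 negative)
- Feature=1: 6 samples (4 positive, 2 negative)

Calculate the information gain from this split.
0.0200 bits

Information Gain = H(Y) - H(Y|Feature)

Before split:
P(positive) = 6/10 = 0.6000
H(Y) = 0.9710 bits

After split:
Feature=0: H = 1.0000 bits (weight = 4/10)
Feature=1: H = 0.9183 bits (weight = 6/10)
H(Y|Feature) = (4/10)×1.0000 + (6/10)×0.9183 = 0.9510 bits

Information Gain = 0.9710 - 0.9510 = 0.0200 bits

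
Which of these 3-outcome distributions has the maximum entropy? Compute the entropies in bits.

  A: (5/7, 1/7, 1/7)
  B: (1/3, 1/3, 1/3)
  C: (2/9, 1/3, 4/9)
B

For a discrete distribution over n outcomes, entropy is maximized by the uniform distribution.

Computing entropies:
H(A) = 1.1488 bits
H(B) = 1.5850 bits
H(C) = 1.5305 bits

The uniform distribution (where all probabilities equal 1/3) achieves the maximum entropy of log_2(3) = 1.5850 bits.

Distribution B has the highest entropy.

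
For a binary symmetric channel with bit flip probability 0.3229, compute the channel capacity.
0.0925 bits

For a binary symmetric channel (BSC) with error probability p:
Capacity C = 1 - H(p) bits per symbol

where H(p) = -p log₂(p) - (1-p) log₂(1-p) is the binary entropy function.

H(0.3229) = 0.9075 bits
C = 1 - 0.9075 = 0.0925 bits per symbol

This means we can reliably transmit up to 0.0925 bits of information per channel use.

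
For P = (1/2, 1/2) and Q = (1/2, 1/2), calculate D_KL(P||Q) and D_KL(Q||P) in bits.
D_KL(P||Q) = 0.0000, D_KL(Q||P) = 0.0000

KL divergence is not symmetric: D_KL(P||Q) ≠ D_KL(Q||P) in general.

D_KL(P||Q) = 0.0000 bits
D_KL(Q||P) = 0.0000 bits

In this case they happen to be equal (to 4 decimal places).

This asymmetry is why KL divergence is not a true distance metric.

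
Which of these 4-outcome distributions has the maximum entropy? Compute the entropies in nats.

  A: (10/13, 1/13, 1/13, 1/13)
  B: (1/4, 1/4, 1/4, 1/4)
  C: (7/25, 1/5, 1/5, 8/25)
B

For a discrete distribution over n outcomes, entropy is maximized by the uniform distribution.

Computing entropies:
H(A) = 0.7937 nats
H(B) = 1.3863 nats
H(C) = 1.3648 nats

The uniform distribution (where all probabilities equal 1/4) achieves the maximum entropy of log_e(4) = 1.3863 nats.

Distribution B has the highest entropy.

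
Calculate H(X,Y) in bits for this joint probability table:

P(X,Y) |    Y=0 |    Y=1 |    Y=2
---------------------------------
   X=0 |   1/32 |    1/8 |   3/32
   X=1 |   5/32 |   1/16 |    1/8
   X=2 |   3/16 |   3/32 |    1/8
3.0428 bits

Joint entropy is H(X,Y) = -Σ_{x,y} p(x,y) log p(x,y).

Summing over all non-zero entries:
H(X,Y) = -[1/32·log_2(1/32) + 1/8·log_2(1/8) + 3/32·log_2(3/32) + 5/32·log_2(5/32) + 1/16·log_2(1/16) + 1/8·log_2(1/8) + 3/16·log_2(3/16) + 3/32·log_2(3/32) + 1/8·log_2(1/8)]
H(X,Y) = 3.0428 bits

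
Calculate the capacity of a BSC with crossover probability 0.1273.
0.4500 bits

For a binary symmetric channel (BSC) with error probability p:
Capacity C = 1 - H(p) bits per symbol

where H(p) = -p log₂(p) - (1-p) log₂(1-p) is the binary entropy function.

H(0.1273) = 0.5500 bits
C = 1 - 0.5500 = 0.4500 bits per symbol

This means we can reliably transmit up to 0.4500 bits of information per channel use.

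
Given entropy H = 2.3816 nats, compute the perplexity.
10.8222

Perplexity is e^H (or exp(H) for natural log).

H = 2.3816 nats
Perplexity = e^2.3816 = 10.8222

Interpretation: The model's uncertainty is equivalent to choosing uniformly among 10.8 options.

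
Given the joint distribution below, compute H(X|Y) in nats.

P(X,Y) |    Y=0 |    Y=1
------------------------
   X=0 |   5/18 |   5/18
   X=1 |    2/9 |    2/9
0.6870 nats

Using the chain rule: H(X|Y) = H(X,Y) - H(Y)

First, compute H(X,Y) = 1.3801 nats

Marginal P(Y) = (1/2, 1/2)
H(Y) = 0.6931 nats

H(X|Y) = H(X,Y) - H(Y) = 1.3801 - 0.6931 = 0.6870 nats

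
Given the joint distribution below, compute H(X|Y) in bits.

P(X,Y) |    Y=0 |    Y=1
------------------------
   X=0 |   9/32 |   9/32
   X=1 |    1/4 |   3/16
0.9851 bits

Using the chain rule: H(X|Y) = H(X,Y) - H(Y)

First, compute H(X,Y) = 1.9822 bits

Marginal P(Y) = (17/32, 15/32)
H(Y) = 0.9972 bits

H(X|Y) = H(X,Y) - H(Y) = 1.9822 - 0.9972 = 0.9851 bits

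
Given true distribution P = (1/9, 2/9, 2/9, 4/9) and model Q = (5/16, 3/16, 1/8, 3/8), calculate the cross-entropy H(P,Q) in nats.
1.3993 nats

Cross-entropy: H(P,Q) = -Σ p(x) log q(x)

Alternatively: H(P,Q) = H(P) + D_KL(P||Q)
H(P) = 1.2730 nats
D_KL(P||Q) = 0.1262 nats

H(P,Q) = 1.2730 + 0.1262 = 1.3993 nats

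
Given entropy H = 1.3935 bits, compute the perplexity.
2.6272

Perplexity is 2^H (or exp(H) for natural log).

H = 1.3935 bits
Perplexity = 2^1.3935 = 2.6272

Interpretation: The model's uncertainty is equivalent to choosing uniformly among 2.6 options.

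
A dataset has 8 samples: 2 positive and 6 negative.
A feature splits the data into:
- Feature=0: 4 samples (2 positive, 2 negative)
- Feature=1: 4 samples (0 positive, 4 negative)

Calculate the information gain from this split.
0.3113 bits

Information Gain = H(Y) - H(Y|Feature)

Before split:
P(positive) = 2/8 = 0.2500
H(Y) = 0.8113 bits

After split:
Feature=0: H = 1.0000 bits (weight = 4/8)
Feature=1: H = 0.0000 bits (weight = 4/8)
H(Y|Feature) = (4/8)×1.0000 + (4/8)×0.0000 = 0.5000 bits

Information Gain = 0.8113 - 0.5000 = 0.3113 bits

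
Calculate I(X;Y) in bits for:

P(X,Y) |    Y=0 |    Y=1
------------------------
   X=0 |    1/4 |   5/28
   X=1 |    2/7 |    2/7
0.0049 bits

Mutual information: I(X;Y) = H(X) + H(Y) - H(X,Y)

Marginals:
P(X) = (3/7, 4/7), H(X) = 0.9852 bits
P(Y) = (15/28, 13/28), H(Y) = 0.9963 bits

Joint entropy: H(X,Y) = 1.9766 bits

I(X;Y) = 0.9852 + 0.9963 - 1.9766 = 0.0049 bits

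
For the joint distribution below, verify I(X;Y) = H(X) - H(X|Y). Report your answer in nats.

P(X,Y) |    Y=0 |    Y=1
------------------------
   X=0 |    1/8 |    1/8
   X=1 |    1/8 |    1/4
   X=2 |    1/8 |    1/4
I(X;Y) = 0.0109 nats

Mutual information has multiple equivalent forms:
- I(X;Y) = H(X) - H(X|Y)
- I(X;Y) = H(Y) - H(Y|X)
- I(X;Y) = H(X) + H(Y) - H(X,Y)

Computing all quantities:
H(X) = 1.0822, H(Y) = 0.6616, H(X,Y) = 1.7329
H(X|Y) = 1.0713, H(Y|X) = 0.6507

Verification:
H(X) - H(X|Y) = 1.0822 - 1.0713 = 0.0109
H(Y) - H(Y|X) = 0.6616 - 0.6507 = 0.0109
H(X) + H(Y) - H(X,Y) = 1.0822 + 0.6616 - 1.7329 = 0.0109

All forms give I(X;Y) = 0.0109 nats. ✓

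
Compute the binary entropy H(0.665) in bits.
0.9200 bits

The binary entropy function is:
H(p) = -p log(p) - (1-p) log(1-p)

H(0.665) = -0.665 × log_2(0.665) - 0.335 × log_2(0.335)
H(0.665) = 0.9200 bits

Note: Binary entropy is maximized at p=0.5 (H=1 bit) and minimized at p=0 or p=1 (H=0).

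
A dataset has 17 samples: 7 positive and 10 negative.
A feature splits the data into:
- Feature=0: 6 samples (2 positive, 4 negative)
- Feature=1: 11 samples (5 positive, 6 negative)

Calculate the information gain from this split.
0.0101 bits

Information Gain = H(Y) - H(Y|Feature)

Before split:
P(positive) = 7/17 = 0.4118
H(Y) = 0.9774 bits

After split:
Feature=0: H = 0.9183 bits (weight = 6/17)
Feature=1: H = 0.9940 bits (weight = 11/17)
H(Y|Feature) = (6/17)×0.9183 + (11/17)×0.9940 = 0.9673 bits

Information Gain = 0.9774 - 0.9673 = 0.0101 bits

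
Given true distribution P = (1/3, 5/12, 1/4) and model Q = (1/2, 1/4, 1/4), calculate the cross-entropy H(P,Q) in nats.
1.1552 nats

Cross-entropy: H(P,Q) = -Σ p(x) log q(x)

Alternatively: H(P,Q) = H(P) + D_KL(P||Q)
H(P) = 1.0776 nats
D_KL(P||Q) = 0.0777 nats

H(P,Q) = 1.0776 + 0.0777 = 1.1552 nats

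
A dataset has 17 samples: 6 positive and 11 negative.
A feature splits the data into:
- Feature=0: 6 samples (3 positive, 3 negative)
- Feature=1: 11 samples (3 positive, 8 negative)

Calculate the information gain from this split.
0.0367 bits

Information Gain = H(Y) - H(Y|Feature)

Before split:
P(positive) = 6/17 = 0.3529
H(Y) = 0.9367 bits

After split:
Feature=0: H = 1.0000 bits (weight = 6/17)
Feature=1: H = 0.8454 bits (weight = 11/17)
H(Y|Feature) = (6/17)×1.0000 + (11/17)×0.8454 = 0.8999 bits

Information Gain = 0.9367 - 0.8999 = 0.0367 bits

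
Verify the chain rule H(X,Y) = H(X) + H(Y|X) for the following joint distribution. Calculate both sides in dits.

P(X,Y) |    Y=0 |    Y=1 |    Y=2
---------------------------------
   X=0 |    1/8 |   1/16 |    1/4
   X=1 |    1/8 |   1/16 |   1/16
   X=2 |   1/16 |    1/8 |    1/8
H(X,Y) = 0.9031, H(X) = 0.4654, H(Y|X) = 0.4376 (all in dits)

Chain rule: H(X,Y) = H(X) + H(Y|X)

Left side — joint entropy directly:
H(X,Y) = -Σ p(x,y) log p(x,y) = 0.9031 dits

Right side — compute H(Y|X) from the conditional distributions:
P(X) = (7/16, 1/4, 5/16), so H(X) = 0.4654 dits
H(Y|X) = Σ_x P(X=x) · H(Y|X=x):
  P(Y|X=0) = (2/7, 1/7, 4/7), H(Y|X=0) = 0.4151, weight P(X=0) = 7/16
  P(Y|X=1) = (1/2, 1/4, 1/4), H(Y|X=1) = 0.4515, weight P(X=1) = 1/4
  P(Y|X=2) = (1/5, 2/5, 2/5), H(Y|X=2) = 0.4581, weight P(X=2) = 5/16
H(Y|X) = 0.4376 dits

H(X) + H(Y|X) = 0.4654 + 0.4376 = 0.9031 dits

Both sides equal 0.9031 dits. ✓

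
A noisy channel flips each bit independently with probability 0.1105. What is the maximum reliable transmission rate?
0.4986 bits

For a binary symmetric channel (BSC) with error probability p:
Capacity C = 1 - H(p) bits per symbol

where H(p) = -p log₂(p) - (1-p) log₂(1-p) is the binary entropy function.

H(0.1105) = 0.5014 bits
C = 1 - 0.5014 = 0.4986 bits per symbol

This means we can reliably transmit up to 0.4986 bits of information per channel use.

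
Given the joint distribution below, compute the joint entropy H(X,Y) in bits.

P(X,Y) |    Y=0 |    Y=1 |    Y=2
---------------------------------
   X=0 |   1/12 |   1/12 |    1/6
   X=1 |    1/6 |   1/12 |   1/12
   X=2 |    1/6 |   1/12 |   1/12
3.0850 bits

Joint entropy is H(X,Y) = -Σ_{x,y} p(x,y) log p(x,y).

Summing over all non-zero entries:
H(X,Y) = -[1/12·log_2(1/12) + 1/12·log_2(1/12) + 1/6·log_2(1/6) + 1/6·log_2(1/6) + 1/12·log_2(1/12) + 1/12·log_2(1/12) + 1/6·log_2(1/6) + 1/12·log_2(1/12) + 1/12·log_2(1/12)]
H(X,Y) = 3.0850 bits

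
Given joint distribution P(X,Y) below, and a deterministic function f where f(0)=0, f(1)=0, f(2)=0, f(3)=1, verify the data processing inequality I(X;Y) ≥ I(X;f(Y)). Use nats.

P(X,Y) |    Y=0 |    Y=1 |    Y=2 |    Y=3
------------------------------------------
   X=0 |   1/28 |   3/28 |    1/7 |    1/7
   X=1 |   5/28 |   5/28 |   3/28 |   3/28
I(X;Y) = 0.0559, I(X;f(Y)) = 0.0138, inequality holds: 0.0559 ≥ 0.0138

Data Processing Inequality: For any Markov chain X → Y → Z, we have I(X;Y) ≥ I(X;Z).

Here Z = f(Y) is a deterministic function of Y, forming X → Y → Z.

Original I(X;Y) = 0.0559 nats

After applying f:
P(X,Z) where Z=f(Y):
- P(X,Z=0) = P(X,Y=0) + P(X,Y=1) + P(X,Y=2)
- P(X,Z=1) = P(X,Y=3)

I(X;Z) = I(X;f(Y)) = 0.0138 nats

Verification: 0.0559 ≥ 0.0138 ✓

Information cannot be created by processing; the function f can only lose information about X.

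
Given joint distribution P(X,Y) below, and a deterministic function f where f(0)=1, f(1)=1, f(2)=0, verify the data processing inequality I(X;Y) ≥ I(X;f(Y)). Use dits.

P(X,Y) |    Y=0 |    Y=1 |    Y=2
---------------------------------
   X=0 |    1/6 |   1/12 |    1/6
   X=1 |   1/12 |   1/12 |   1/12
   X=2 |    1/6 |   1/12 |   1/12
I(X;Y) = 0.0073, I(X;f(Y)) = 0.0041, inequality holds: 0.0073 ≥ 0.0041

Data Processing Inequality: For any Markov chain X → Y → Z, we have I(X;Y) ≥ I(X;Z).

Here Z = f(Y) is a deterministic function of Y, forming X → Y → Z.

Original I(X;Y) = 0.0073 dits

After applying f:
P(X,Z) where Z=f(Y):
- P(X,Z=0) = P(X,Y=2)
- P(X,Z=1) = P(X,Y=0) + P(X,Y=1)

I(X;Z) = I(X;f(Y)) = 0.0041 dits

Verification: 0.0073 ≥ 0.0041 ✓

Information cannot be created by processing; the function f can only lose information about X.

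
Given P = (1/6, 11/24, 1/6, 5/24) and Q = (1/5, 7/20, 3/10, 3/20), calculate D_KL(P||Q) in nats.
0.0637 nats

KL divergence: D_KL(P||Q) = Σ p(x) log(p(x)/q(x))

Computing term by term:
  x=0: 1/6 × log_e[(1/6)/(1/5)] = 1/6 × -0.1823 = -0.0304
  x=1: 11/24 × log_e[(11/24)/(7/20)] = 11/24 × 0.2697 = 0.1236
  x=2: 1/6 × log_e[(1/6)/(3/10)] = 1/6 × -0.5878 = -0.0980
  x=3: 5/24 × log_e[(5/24)/(3/20)] = 5/24 × 0.3285 = 0.0684

D_KL(P||Q) = 0.0637 nats

Note: KL divergence is always non-negative and equals 0 iff P = Q.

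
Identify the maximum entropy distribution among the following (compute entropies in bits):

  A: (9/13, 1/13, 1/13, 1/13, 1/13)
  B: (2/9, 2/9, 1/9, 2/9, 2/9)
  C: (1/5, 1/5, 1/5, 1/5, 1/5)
C

For a discrete distribution over n outcomes, entropy is maximized by the uniform distribution.

Computing entropies:
H(A) = 1.5059 bits
H(B) = 2.2810 bits
H(C) = 2.3219 bits

The uniform distribution (where all probabilities equal 1/5) achieves the maximum entropy of log_2(5) = 2.3219 bits.

Distribution C has the highest entropy.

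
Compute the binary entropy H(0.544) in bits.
0.9944 bits

The binary entropy function is:
H(p) = -p log(p) - (1-p) log(1-p)

H(0.544) = -0.544 × log_2(0.544) - 0.456 × log_2(0.456)
H(0.544) = 0.9944 bits

Note: Binary entropy is maximized at p=0.5 (H=1 bit) and minimized at p=0 or p=1 (H=0).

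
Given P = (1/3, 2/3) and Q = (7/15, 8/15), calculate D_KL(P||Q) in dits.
0.0159 dits

KL divergence: D_KL(P||Q) = Σ p(x) log(p(x)/q(x))

Computing term by term:
  x=0: 1/3 × log_10[(1/3)/(7/15)] = 1/3 × -0.1461 = -0.0487
  x=1: 2/3 × log_10[(2/3)/(8/15)] = 2/3 × 0.0969 = 0.0646

D_KL(P||Q) = 0.0159 dits

Note: KL divergence is always non-negative and equals 0 iff P = Q.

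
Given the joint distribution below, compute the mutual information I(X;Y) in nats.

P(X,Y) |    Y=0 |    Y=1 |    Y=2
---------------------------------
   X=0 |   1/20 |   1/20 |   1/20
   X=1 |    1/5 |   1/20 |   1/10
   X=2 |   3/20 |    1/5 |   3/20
0.0452 nats

Mutual information: I(X;Y) = H(X) + H(Y) - H(X,Y)

Marginals:
P(X) = (3/20, 7/20, 1/2), H(X) = 0.9986 nats
P(Y) = (2/5, 3/10, 3/10), H(Y) = 1.0889 nats

Joint entropy: H(X,Y) = 2.0423 nats

I(X;Y) = 0.9986 + 1.0889 - 2.0423 = 0.0452 nats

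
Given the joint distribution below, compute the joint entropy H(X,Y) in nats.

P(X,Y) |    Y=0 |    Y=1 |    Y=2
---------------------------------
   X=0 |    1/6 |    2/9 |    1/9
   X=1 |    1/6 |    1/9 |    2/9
1.7540 nats

Joint entropy is H(X,Y) = -Σ_{x,y} p(x,y) log p(x,y).

Summing over all non-zero entries:
H(X,Y) = -[1/6·log_e(1/6) + 2/9·log_e(2/9) + 1/9·log_e(1/9) + 1/6·log_e(1/6) + 1/9·log_e(1/9) + 2/9·log_e(2/9)]
H(X,Y) = 1.7540 nats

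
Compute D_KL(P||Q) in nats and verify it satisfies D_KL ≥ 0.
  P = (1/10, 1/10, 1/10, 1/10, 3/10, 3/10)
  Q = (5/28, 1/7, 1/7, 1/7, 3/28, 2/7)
0.1585 nats

KL divergence satisfies the Gibbs inequality: D_KL(P||Q) ≥ 0 for all distributions P, Q.

D_KL(P||Q) = Σ p(x) log(p(x)/q(x))
Term by term:
  x=0: 1/10 × log_e[(1/10)/(5/28)] = -0.0580
  x=1: 1/10 × log_e[(1/10)/(1/7)] = -0.0357
  x=2: 1/10 × log_e[(1/10)/(1/7)] = -0.0357
  x=3: 1/10 × log_e[(1/10)/(1/7)] = -0.0357
  x=4: 3/10 × log_e[(3/10)/(3/28)] = 0.3089
  x=5: 3/10 × log_e[(3/10)/(2/7)] = 0.0146
D_KL(P||Q) = 0.1585 nats

D_KL(P||Q) = 0.1585 ≥ 0 ✓

This non-negativity is a fundamental property: relative entropy cannot be negative because it measures how different Q is from P.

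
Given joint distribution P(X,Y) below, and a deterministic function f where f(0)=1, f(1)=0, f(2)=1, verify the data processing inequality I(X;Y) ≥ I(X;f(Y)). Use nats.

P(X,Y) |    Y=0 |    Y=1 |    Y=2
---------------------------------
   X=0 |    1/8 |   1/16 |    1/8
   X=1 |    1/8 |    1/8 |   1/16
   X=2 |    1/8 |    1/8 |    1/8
I(X;Y) = 0.0235, I(X;f(Y)) = 0.0157, inequality holds: 0.0235 ≥ 0.0157

Data Processing Inequality: For any Markov chain X → Y → Z, we have I(X;Y) ≥ I(X;Z).

Here Z = f(Y) is a deterministic function of Y, forming X → Y → Z.

Original I(X;Y) = 0.0235 nats

After applying f:
P(X,Z) where Z=f(Y):
- P(X,Z=0) = P(X,Y=1)
- P(X,Z=1) = P(X,Y=0) + P(X,Y=2)

I(X;Z) = I(X;f(Y)) = 0.0157 nats

Verification: 0.0235 ≥ 0.0157 ✓

Information cannot be created by processing; the function f can only lose information about X.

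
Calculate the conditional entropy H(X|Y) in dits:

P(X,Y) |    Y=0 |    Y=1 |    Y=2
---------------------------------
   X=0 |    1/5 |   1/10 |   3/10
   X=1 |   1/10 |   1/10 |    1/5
0.2893 dits

Using the chain rule: H(X|Y) = H(X,Y) - H(Y)

First, compute H(X,Y) = 0.7365 dits

Marginal P(Y) = (3/10, 1/5, 1/2)
H(Y) = 0.4472 dits

H(X|Y) = H(X,Y) - H(Y) = 0.7365 - 0.4472 = 0.2893 dits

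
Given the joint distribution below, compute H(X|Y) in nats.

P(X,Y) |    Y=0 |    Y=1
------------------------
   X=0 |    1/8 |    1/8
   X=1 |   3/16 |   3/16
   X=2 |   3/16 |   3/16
1.0822 nats

Using the chain rule: H(X|Y) = H(X,Y) - H(Y)

First, compute H(X,Y) = 1.7753 nats

Marginal P(Y) = (1/2, 1/2)
H(Y) = 0.6931 nats

H(X|Y) = H(X,Y) - H(Y) = 1.7753 - 0.6931 = 1.0822 nats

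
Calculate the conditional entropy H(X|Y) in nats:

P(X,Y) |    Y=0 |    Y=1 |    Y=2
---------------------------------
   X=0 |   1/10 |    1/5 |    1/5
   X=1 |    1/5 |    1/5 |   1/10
0.6592 nats

Using the chain rule: H(X|Y) = H(X,Y) - H(Y)

First, compute H(X,Y) = 1.7481 nats

Marginal P(Y) = (3/10, 2/5, 3/10)
H(Y) = 1.0889 nats

H(X|Y) = H(X,Y) - H(Y) = 1.7481 - 1.0889 = 0.6592 nats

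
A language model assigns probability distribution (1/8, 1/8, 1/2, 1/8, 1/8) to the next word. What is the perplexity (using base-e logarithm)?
4.0000

Perplexity is e^H (or exp(H) for natural log).

First, H = -Σ p log p = 1.3863 nats
Perplexity = e^1.3863 = 4.0000

Interpretation: The model's uncertainty is equivalent to choosing uniformly among 4.0 options.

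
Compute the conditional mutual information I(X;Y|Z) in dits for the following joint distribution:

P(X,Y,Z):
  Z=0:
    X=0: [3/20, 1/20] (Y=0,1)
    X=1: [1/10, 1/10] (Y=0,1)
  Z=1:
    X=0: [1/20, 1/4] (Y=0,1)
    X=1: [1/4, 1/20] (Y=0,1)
0.0691 dits

Conditional mutual information: I(X;Y|Z) = H(X|Z) + H(Y|Z) - H(X,Y|Z)

H(Z) = 0.2923
H(X,Z) = 0.5933 → H(X|Z) = 0.3010
H(Y,Z) = 0.5878 → H(Y|Z) = 0.2955
H(X,Y,Z) = 0.8198 → H(X,Y|Z) = 0.5275

I(X;Y|Z) = 0.3010 + 0.2955 - 0.5275 = 0.0691 dits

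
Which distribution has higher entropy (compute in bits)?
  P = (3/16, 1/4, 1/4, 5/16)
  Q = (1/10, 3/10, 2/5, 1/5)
P

Computing entropies in bits:
H(P) = 1.9772
H(Q) = 1.8464

Distribution P has higher entropy.

Intuition: The distribution closer to uniform (more spread out) has higher entropy.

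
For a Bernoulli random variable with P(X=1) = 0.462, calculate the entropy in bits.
0.9958 bits

The binary entropy function is:
H(p) = -p log(p) - (1-p) log(1-p)

H(0.462) = -0.462 × log_2(0.462) - 0.538 × log_2(0.538)
H(0.462) = 0.9958 bits

Note: Binary entropy is maximized at p=0.5 (H=1 bit) and minimized at p=0 or p=1 (H=0).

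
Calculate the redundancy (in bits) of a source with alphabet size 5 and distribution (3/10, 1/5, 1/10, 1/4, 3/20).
0.0937 bits

Redundancy measures how far a source is from maximum entropy:
R = H_max - H(X)

Maximum entropy for 5 symbols: H_max = log_2(5) = 2.3219 bits
Actual entropy: H(X) = 2.2282 bits
Redundancy: R = 2.3219 - 2.2282 = 0.0937 bits

This redundancy represents potential for compression: the source could be compressed by 0.0937 bits per symbol.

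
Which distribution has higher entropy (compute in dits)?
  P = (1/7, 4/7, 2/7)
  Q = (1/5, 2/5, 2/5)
Q

Computing entropies in dits:
H(P) = 0.4151
H(Q) = 0.4581

Distribution Q has higher entropy.

Intuition: The distribution closer to uniform (more spread out) has higher entropy.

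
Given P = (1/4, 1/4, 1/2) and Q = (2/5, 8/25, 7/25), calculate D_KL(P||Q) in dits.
0.0481 dits

KL divergence: D_KL(P||Q) = Σ p(x) log(p(x)/q(x))

Computing term by term:
  x=0: 1/4 × log_10[(1/4)/(2/5)] = 1/4 × -0.2041 = -0.0510
  x=1: 1/4 × log_10[(1/4)/(8/25)] = 1/4 × -0.1072 = -0.0268
  x=2: 1/2 × log_10[(1/2)/(7/25)] = 1/2 × 0.2518 = 0.1259

D_KL(P||Q) = 0.0481 dits

Note: KL divergence is always non-negative and equals 0 iff P = Q.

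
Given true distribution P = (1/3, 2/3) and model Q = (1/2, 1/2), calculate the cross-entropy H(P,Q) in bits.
1.0000 bits

Cross-entropy: H(P,Q) = -Σ p(x) log q(x)

Alternatively: H(P,Q) = H(P) + D_KL(P||Q)
H(P) = 0.9183 bits
D_KL(P||Q) = 0.0817 bits

H(P,Q) = 0.9183 + 0.0817 = 1.0000 bits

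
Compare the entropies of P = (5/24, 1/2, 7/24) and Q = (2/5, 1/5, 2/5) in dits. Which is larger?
Q

Computing entropies in dits:
H(P) = 0.4485
H(Q) = 0.4581

Distribution Q has higher entropy.

Intuition: The distribution closer to uniform (more spread out) has higher entropy.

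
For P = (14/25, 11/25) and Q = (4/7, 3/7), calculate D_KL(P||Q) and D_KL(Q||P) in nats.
D_KL(P||Q) = 0.0003, D_KL(Q||P) = 0.0003

KL divergence is not symmetric: D_KL(P||Q) ≠ D_KL(Q||P) in general.

D_KL(P||Q) = 0.0003 nats
D_KL(Q||P) = 0.0003 nats

In this case they happen to be equal (to 4 decimal places).

This asymmetry is why KL divergence is not a true distance metric.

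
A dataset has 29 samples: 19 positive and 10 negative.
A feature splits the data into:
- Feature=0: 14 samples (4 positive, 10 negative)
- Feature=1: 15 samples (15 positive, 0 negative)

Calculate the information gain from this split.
0.5127 bits

Information Gain = H(Y) - H(Y|Feature)

Before split:
P(positive) = 19/29 = 0.6552
H(Y) = 0.9294 bits

After split:
Feature=0: H = 0.8631 bits (weight = 14/29)
Feature=1: H = 0.0000 bits (weight = 15/29)
H(Y|Feature) = (14/29)×0.8631 + (15/29)×0.0000 = 0.4167 bits

Information Gain = 0.9294 - 0.4167 = 0.5127 bits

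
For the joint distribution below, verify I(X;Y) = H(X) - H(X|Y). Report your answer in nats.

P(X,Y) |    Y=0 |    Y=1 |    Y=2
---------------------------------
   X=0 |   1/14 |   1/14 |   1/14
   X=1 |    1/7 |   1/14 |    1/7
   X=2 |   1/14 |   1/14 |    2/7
I(X;Y) = 0.0506 nats

Mutual information has multiple equivalent forms:
- I(X;Y) = H(X) - H(X|Y)
- I(X;Y) = H(Y) - H(Y|X)
- I(X;Y) = H(X) + H(Y) - H(X,Y)

Computing all quantities:
H(X) = 1.0609, H(Y) = 1.0346, H(X,Y) = 2.0449
H(X|Y) = 1.0103, H(Y|X) = 0.9840

Verification:
H(X) - H(X|Y) = 1.0609 - 1.0103 = 0.0506
H(Y) - H(Y|X) = 1.0346 - 0.9840 = 0.0506
H(X) + H(Y) - H(X,Y) = 1.0609 + 1.0346 - 2.0449 = 0.0506

All forms give I(X;Y) = 0.0506 nats. ✓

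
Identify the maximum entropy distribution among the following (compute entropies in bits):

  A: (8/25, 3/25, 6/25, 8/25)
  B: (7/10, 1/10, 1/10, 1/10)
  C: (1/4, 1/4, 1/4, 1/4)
C

For a discrete distribution over n outcomes, entropy is maximized by the uniform distribution.

Computing entropies:
H(A) = 1.9133 bits
H(B) = 1.3568 bits
H(C) = 2.0000 bits

The uniform distribution (where all probabilities equal 1/4) achieves the maximum entropy of log_2(4) = 2.0000 bits.

Distribution C has the highest entropy.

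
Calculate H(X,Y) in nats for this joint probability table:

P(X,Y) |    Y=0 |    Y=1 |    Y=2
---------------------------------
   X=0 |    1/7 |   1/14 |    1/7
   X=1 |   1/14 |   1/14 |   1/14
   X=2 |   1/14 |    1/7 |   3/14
2.1066 nats

Joint entropy is H(X,Y) = -Σ_{x,y} p(x,y) log p(x,y).

Summing over all non-zero entries:
H(X,Y) = -[1/7·log_e(1/7) + 1/14·log_e(1/14) + 1/7·log_e(1/7) + 1/14·log_e(1/14) + 1/14·log_e(1/14) + 1/14·log_e(1/14) + 1/14·log_e(1/14) + 1/7·log_e(1/7) + 3/14·log_e(3/14)]
H(X,Y) = 2.1066 nats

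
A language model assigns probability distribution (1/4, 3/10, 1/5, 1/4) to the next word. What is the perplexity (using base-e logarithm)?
3.9599

Perplexity is e^H (or exp(H) for natural log).

First, H = -Σ p log p = 1.3762 nats
Perplexity = e^1.3762 = 3.9599

Interpretation: The model's uncertainty is equivalent to choosing uniformly among 4.0 options.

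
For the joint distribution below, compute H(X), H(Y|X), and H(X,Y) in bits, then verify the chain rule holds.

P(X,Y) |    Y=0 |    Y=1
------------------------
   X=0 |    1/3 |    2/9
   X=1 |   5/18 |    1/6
H(X,Y) = 1.9547, H(X) = 0.9911, H(Y|X) = 0.9636 (all in bits)

Chain rule: H(X,Y) = H(X) + H(Y|X)

Left side — joint entropy directly:
H(X,Y) = -Σ p(x,y) log p(x,y) = 1.9547 bits

Right side — compute H(Y|X) from the conditional distributions:
P(X) = (5/9, 4/9), so H(X) = 0.9911 bits
H(Y|X) = Σ_x P(X=x) · H(Y|X=x):
  P(Y|X=0) = (3/5, 2/5), H(Y|X=0) = 0.9710, weight P(X=0) = 5/9
  P(Y|X=1) = (5/8, 3/8), H(Y|X=1) = 0.9544, weight P(X=1) = 4/9
H(Y|X) = 0.9636 bits

H(X) + H(Y|X) = 0.9911 + 0.9636 = 1.9547 bits

Both sides equal 1.9547 bits. ✓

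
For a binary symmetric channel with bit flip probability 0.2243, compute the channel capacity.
0.2321 bits

For a binary symmetric channel (BSC) with error probability p:
Capacity C = 1 - H(p) bits per symbol

where H(p) = -p log₂(p) - (1-p) log₂(1-p) is the binary entropy function.

H(0.2243) = 0.7679 bits
C = 1 - 0.7679 = 0.2321 bits per symbol

This means we can reliably transmit up to 0.2321 bits of information per channel use.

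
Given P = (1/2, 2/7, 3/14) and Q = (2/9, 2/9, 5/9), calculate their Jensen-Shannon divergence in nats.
0.0686 nats

Jensen-Shannon divergence is:
JSD(P||Q) = 0.5 × D_KL(P||M) + 0.5 × D_KL(Q||M)
where M = 0.5 × (P + Q) is the mixture distribution.

M = 0.5 × (1/2, 2/7, 3/14) + 0.5 × (2/9, 2/9, 5/9) = (13/36, 0.253968, 0.384921)

D_KL(P||M) = 0.0709 nats
D_KL(Q||M) = 0.0663 nats

JSD(P||Q) = 0.5 × 0.0709 + 0.5 × 0.0663 = 0.0686 nats

Unlike KL divergence, JSD is symmetric and bounded: 0 ≤ JSD ≤ log(2).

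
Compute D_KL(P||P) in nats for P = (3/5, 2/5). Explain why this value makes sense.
0.0000 nats

KL divergence satisfies the Gibbs inequality: D_KL(P||Q) ≥ 0 for all distributions P, Q.

D_KL(P||Q) = Σ p(x) log(p(x)/q(x))
Each term is p(x) × log_e(p(x)/p(x)) = p(x) × log_e(1) = 0, so the sum is 0.
D_KL(P||Q) = 0.0000 nats

When P = Q, the KL divergence is exactly 0, as there is no 'divergence' between identical distributions.

This non-negativity is a fundamental property: relative entropy cannot be negative because it measures how different Q is from P.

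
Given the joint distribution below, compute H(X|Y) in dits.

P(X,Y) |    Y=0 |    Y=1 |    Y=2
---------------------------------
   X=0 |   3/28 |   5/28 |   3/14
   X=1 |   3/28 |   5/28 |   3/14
0.3010 dits

Using the chain rule: H(X|Y) = H(X,Y) - H(Y)

First, compute H(X,Y) = 0.7618 dits

Marginal P(Y) = (3/14, 5/14, 3/7)
H(Y) = 0.4608 dits

H(X|Y) = H(X,Y) - H(Y) = 0.7618 - 0.4608 = 0.3010 dits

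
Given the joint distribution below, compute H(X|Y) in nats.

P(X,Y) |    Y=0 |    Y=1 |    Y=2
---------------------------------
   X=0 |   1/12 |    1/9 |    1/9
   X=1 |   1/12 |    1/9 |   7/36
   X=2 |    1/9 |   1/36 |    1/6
1.0506 nats

Using the chain rule: H(X|Y) = H(X,Y) - H(Y)

First, compute H(X,Y) = 2.1073 nats

Marginal P(Y) = (5/18, 1/4, 17/36)
H(Y) = 1.0567 nats

H(X|Y) = H(X,Y) - H(Y) = 2.1073 - 1.0567 = 1.0506 nats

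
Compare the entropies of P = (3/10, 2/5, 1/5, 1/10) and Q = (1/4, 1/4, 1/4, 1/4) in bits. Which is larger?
Q

Computing entropies in bits:
H(P) = 1.8464
H(Q) = 2.0000

Distribution Q has higher entropy.

Intuition: The distribution closer to uniform (more spread out) has higher entropy.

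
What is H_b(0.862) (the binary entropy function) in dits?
0.1743 dits

The binary entropy function is:
H(p) = -p log(p) - (1-p) log(1-p)

H(0.862) = -0.862 × log_10(0.862) - 0.138 × log_10(0.138)
H(0.862) = 0.1743 dits

Note: Binary entropy is maximized at p=0.5 (H=1 bit) and minimized at p=0 or p=1 (H=0).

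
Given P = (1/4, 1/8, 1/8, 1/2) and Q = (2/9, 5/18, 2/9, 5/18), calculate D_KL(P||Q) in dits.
0.0658 dits

KL divergence: D_KL(P||Q) = Σ p(x) log(p(x)/q(x))

Computing term by term:
  x=0: 1/4 × log_10[(1/4)/(2/9)] = 1/4 × 0.0512 = 0.0128
  x=1: 1/8 × log_10[(1/8)/(5/18)] = 1/8 × -0.3468 = -0.0433
  x=2: 1/8 × log_10[(1/8)/(2/9)] = 1/8 × -0.2499 = -0.0312
  x=3: 1/2 × log_10[(1/2)/(5/18)] = 1/2 × 0.2553 = 0.1276

D_KL(P||Q) = 0.0658 dits

Note: KL divergence is always non-negative and equals 0 iff P = Q.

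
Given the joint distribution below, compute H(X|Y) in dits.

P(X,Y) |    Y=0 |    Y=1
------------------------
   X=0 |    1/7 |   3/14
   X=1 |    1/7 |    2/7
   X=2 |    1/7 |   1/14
0.4463 dits

Using the chain rule: H(X|Y) = H(X,Y) - H(Y)

First, compute H(X,Y) = 0.7429 dits

Marginal P(Y) = (3/7, 4/7)
H(Y) = 0.2966 dits

H(X|Y) = H(X,Y) - H(Y) = 0.7429 - 0.2966 = 0.4463 dits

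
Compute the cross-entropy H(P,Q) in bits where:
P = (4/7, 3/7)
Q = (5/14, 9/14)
1.1220 bits

Cross-entropy: H(P,Q) = -Σ p(x) log q(x)

Alternatively: H(P,Q) = H(P) + D_KL(P||Q)
H(P) = 0.9852 bits
D_KL(P||Q) = 0.1368 bits

H(P,Q) = 0.9852 + 0.1368 = 1.1220 bits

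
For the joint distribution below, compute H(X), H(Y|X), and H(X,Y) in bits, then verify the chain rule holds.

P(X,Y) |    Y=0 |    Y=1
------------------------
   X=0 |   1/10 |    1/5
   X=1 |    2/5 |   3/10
H(X,Y) = 1.8464, H(X) = 0.8813, H(Y|X) = 0.9651 (all in bits)

Chain rule: H(X,Y) = H(X) + H(Y|X)

Left side — joint entropy directly:
H(X,Y) = -Σ p(x,y) log p(x,y) = 1.8464 bits

Right side — compute H(Y|X) from the conditional distributions:
P(X) = (3/10, 7/10), so H(X) = 0.8813 bits
H(Y|X) = Σ_x P(X=x) · H(Y|X=x):
  P(Y|X=0) = (1/3, 2/3), H(Y|X=0) = 0.9183, weight P(X=0) = 3/10
  P(Y|X=1) = (4/7, 3/7), H(Y|X=1) = 0.9852, weight P(X=1) = 7/10
H(Y|X) = 0.9651 bits

H(X) + H(Y|X) = 0.8813 + 0.9651 = 1.8464 bits

Both sides equal 1.8464 bits. ✓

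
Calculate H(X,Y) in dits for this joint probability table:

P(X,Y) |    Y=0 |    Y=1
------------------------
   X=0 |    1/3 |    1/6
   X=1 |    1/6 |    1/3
0.5775 dits

Joint entropy is H(X,Y) = -Σ_{x,y} p(x,y) log p(x,y).

Summing over all non-zero entries:
H(X,Y) = -[1/3·log_10(1/3) + 1/6·log_10(1/6) + 1/6·log_10(1/6) + 1/3·log_10(1/3)]
H(X,Y) = 0.5775 dits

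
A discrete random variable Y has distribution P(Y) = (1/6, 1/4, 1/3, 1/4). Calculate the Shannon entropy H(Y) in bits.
1.9591 bits

Shannon entropy is H(X) = -Σ p(x) log p(x).

For P = (1/6, 1/4, 1/3, 1/4):
H = -1/6 × log_2(1/6) -1/4 × log_2(1/4) -1/3 × log_2(1/3) -1/4 × log_2(1/4)
H = 1.9591 bits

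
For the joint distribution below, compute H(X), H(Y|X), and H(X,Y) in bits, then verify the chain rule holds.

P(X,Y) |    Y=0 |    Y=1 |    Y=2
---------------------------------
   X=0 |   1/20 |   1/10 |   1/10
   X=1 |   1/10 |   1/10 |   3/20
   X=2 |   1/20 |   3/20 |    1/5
H(X,Y) = 3.0464, H(X) = 1.5589, H(Y|X) = 1.4876 (all in bits)

Chain rule: H(X,Y) = H(X) + H(Y|X)

Left side — joint entropy directly:
H(X,Y) = -Σ p(x,y) log p(x,y) = 3.0464 bits

Right side — compute H(Y|X) from the conditional distributions:
P(X) = (1/4, 7/20, 2/5), so H(X) = 1.5589 bits
H(Y|X) = Σ_x P(X=x) · H(Y|X=x):
  P(Y|X=0) = (1/5, 2/5, 2/5), H(Y|X=0) = 1.5219, weight P(X=0) = 1/4
  P(Y|X=1) = (2/7, 2/7, 3/7), H(Y|X=1) = 1.5567, weight P(X=1) = 7/20
  P(Y|X=2) = (1/8, 3/8, 1/2), H(Y|X=2) = 1.4056, weight P(X=2) = 2/5
H(Y|X) = 1.4876 bits

H(X) + H(Y|X) = 1.5589 + 1.4876 = 3.0464 bits

Both sides equal 3.0464 bits. ✓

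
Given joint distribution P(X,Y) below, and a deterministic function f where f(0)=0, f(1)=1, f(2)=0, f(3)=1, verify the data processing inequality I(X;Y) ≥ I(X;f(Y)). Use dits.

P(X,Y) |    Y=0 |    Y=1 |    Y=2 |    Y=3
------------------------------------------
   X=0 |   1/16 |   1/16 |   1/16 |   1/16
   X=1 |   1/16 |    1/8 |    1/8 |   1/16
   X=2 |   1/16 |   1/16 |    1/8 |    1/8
I(X;Y) = 0.0116, I(X;f(Y)) = 0.0000, inequality holds: 0.0116 ≥ 0.0000

Data Processing Inequality: For any Markov chain X → Y → Z, we have I(X;Y) ≥ I(X;Z).

Here Z = f(Y) is a deterministic function of Y, forming X → Y → Z.

Original I(X;Y) = 0.0116 dits

After applying f:
P(X,Z) where Z=f(Y):
- P(X,Z=0) = P(X,Y=0) + P(X,Y=2)
- P(X,Z=1) = P(X,Y=1) + P(X,Y=3)

I(X;Z) = I(X;f(Y)) = 0.0000 dits

Verification: 0.0116 ≥ 0.0000 ✓

Information cannot be created by processing; the function f can only lose information about X.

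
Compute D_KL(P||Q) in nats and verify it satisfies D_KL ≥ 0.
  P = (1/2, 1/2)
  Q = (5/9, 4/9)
0.0062 nats

KL divergence satisfies the Gibbs inequality: D_KL(P||Q) ≥ 0 for all distributions P, Q.

D_KL(P||Q) = Σ p(x) log(p(x)/q(x))
Term by term:
  x=0: 1/2 × log_e[(1/2)/(5/9)] = -0.0527
  x=1: 1/2 × log_e[(1/2)/(4/9)] = 0.0589
D_KL(P||Q) = 0.0062 nats

D_KL(P||Q) = 0.0062 ≥ 0 ✓

This non-negativity is a fundamental property: relative entropy cannot be negative because it measures how different Q is from P.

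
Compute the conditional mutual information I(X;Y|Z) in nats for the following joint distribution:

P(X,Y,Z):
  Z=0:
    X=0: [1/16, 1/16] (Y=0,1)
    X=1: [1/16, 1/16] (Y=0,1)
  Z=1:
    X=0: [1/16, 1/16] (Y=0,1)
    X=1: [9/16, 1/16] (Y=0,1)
0.0481 nats

Conditional mutual information: I(X;Y|Z) = H(X|Z) + H(Y|Z) - H(X,Y|Z)

H(Z) = 0.5623
H(X,Z) = 1.0735 → H(X|Z) = 0.5112
H(Y,Z) = 1.0735 → H(Y|Z) = 0.5112
H(X,Y,Z) = 1.5366 → H(X,Y|Z) = 0.9743

I(X;Y|Z) = 0.5112 + 0.5112 - 0.9743 = 0.0481 nats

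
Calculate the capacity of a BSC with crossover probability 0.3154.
0.1007 bits

For a binary symmetric channel (BSC) with error probability p:
Capacity C = 1 - H(p) bits per symbol

where H(p) = -p log₂(p) - (1-p) log₂(1-p) is the binary entropy function.

H(0.3154) = 0.8993 bits
C = 1 - 0.8993 = 0.1007 bits per symbol

This means we can reliably transmit up to 0.1007 bits of information per channel use.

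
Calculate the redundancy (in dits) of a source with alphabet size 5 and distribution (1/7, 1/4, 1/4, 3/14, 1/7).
0.0131 dits

Redundancy measures how far a source is from maximum entropy:
R = H_max - H(X)

Maximum entropy for 5 symbols: H_max = log_10(5) = 0.6990 dits
Actual entropy: H(X) = 0.6858 dits
Redundancy: R = 0.6990 - 0.6858 = 0.0131 dits

This redundancy represents potential for compression: the source could be compressed by 0.0131 dits per symbol.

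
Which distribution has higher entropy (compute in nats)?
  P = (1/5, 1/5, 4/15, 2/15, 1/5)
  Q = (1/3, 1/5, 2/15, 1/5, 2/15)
P

Computing entropies in nats:
H(P) = 1.5868
H(Q) = 1.5473

Distribution P has higher entropy.

Intuition: The distribution closer to uniform (more spread out) has higher entropy.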